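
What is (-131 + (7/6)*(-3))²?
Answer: 72361/4 ≈ 18090.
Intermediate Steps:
(-131 + (7/6)*(-3))² = (-131 - 7/2)² = (-269/2)² = 72361/4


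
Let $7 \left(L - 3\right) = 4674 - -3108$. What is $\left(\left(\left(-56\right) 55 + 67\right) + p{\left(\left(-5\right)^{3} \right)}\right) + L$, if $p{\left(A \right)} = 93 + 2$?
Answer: $- \frac{12623}{7} \approx -1803.3$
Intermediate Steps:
$L = \frac{7803}{7}$ ($L = 3 + \frac{4674 - -3108}{7} = 3 + \frac{4674 + 3108}{7} = 3 + \frac{1}{7} \cdot 7782 = 3 + \frac{7782}{7} = \frac{7803}{7} \approx 1114.7$)
$p{\left(A \right)} = 95$
$\left(\left(\left(-56\right) 55 + 67\right) + p{\left(\left(-5\right)^{3} \right)}\right) + L = \left(\left(\left(-56\right) 55 + 67\right) + 95\right) + \frac{7803}{7} = \left(\left(-3080 + 67\right) + 95\right) + \frac{7803}{7} = \left(-3013 + 95\right) + \frac{7803}{7} = -2918 + \frac{7803}{7} = - \frac{12623}{7}$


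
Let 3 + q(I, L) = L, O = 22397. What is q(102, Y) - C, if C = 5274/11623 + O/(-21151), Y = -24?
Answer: -6488858014/245838073 ≈ -26.395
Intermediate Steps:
q(I, L) = -3 + L
C = -148769957/245838073 (C = 5274/11623 + 22397/(-21151) = 5274*(1/11623) + 22397*(-1/21151) = 5274/11623 - 22397/21151 = -148769957/245838073 ≈ -0.60515)
q(102, Y) - C = (-3 - 24) - 1*(-148769957/245838073) = -27 + 148769957/245838073 = -6488858014/245838073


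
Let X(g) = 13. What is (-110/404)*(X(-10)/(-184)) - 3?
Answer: -110789/37168 ≈ -2.9808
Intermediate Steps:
(-110/404)*(X(-10)/(-184)) - 3 = (-110/404)*(13/(-184)) - 3 = (-110*1/404)*(13*(-1/184)) - 3 = -55/202*(-13/184) - 3 = 715/37168 - 3 = -110789/37168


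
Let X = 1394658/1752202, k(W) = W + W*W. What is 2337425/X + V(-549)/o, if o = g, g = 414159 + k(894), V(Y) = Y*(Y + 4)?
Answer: 276293996662563530/94084326009 ≈ 2.9367e+6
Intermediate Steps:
V(Y) = Y*(4 + Y)
k(W) = W + W²
X = 697329/876101 (X = 1394658*(1/1752202) = 697329/876101 ≈ 0.79595)
g = 1214289 (g = 414159 + 894*(1 + 894) = 414159 + 894*895 = 414159 + 800130 = 1214289)
o = 1214289
2337425/X + V(-549)/o = 2337425/(697329/876101) - 549*(4 - 549)/1214289 = 2337425*(876101/697329) - 549*(-545)*(1/1214289) = 2047820379925/697329 + 299205*(1/1214289) = 2047820379925/697329 + 33245/134921 = 276293996662563530/94084326009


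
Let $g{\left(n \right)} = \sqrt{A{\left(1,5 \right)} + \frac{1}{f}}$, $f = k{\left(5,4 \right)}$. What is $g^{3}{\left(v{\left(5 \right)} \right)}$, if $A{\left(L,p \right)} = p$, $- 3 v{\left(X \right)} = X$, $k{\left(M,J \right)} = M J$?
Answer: $\frac{101 \sqrt{505}}{200} \approx 11.348$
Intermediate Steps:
$k{\left(M,J \right)} = J M$
$v{\left(X \right)} = - \frac{X}{3}$
$f = 20$ ($f = 4 \cdot 5 = 20$)
$g{\left(n \right)} = \frac{\sqrt{505}}{10}$ ($g{\left(n \right)} = \sqrt{5 + \frac{1}{20}} = \sqrt{\frac{101}{20}} = \frac{\sqrt{505}}{10}$)
$g^{3}{\left(v{\left(5 \right)} \right)} = \left(\frac{\sqrt{505}}{10}\right)^{3} = \frac{101 \sqrt{505}}{200}$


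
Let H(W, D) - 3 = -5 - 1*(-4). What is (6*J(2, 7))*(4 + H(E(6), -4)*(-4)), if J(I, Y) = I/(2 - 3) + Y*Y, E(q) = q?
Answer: -1128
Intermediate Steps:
H(W, D) = 2 (H(W, D) = 3 + (-5 - 1*(-4)) = 3 + (-5 + 4) = 3 - 1 = 2)
J(I, Y) = Y² - I (J(I, Y) = I/(-1) + Y² = -I + Y² = Y² - I)
(6*J(2, 7))*(4 + H(E(6), -4)*(-4)) = (6*(7² - 1*2))*(4 + 2*(-4)) = (6*(49 - 2))*(4 - 8) = (6*47)*(-4) = 282*(-4) = -1128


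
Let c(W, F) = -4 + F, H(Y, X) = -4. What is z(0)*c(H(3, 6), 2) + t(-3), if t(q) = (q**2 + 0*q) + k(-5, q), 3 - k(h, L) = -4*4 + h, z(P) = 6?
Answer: 21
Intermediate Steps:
k(h, L) = 19 - h (k(h, L) = 3 - (-4*4 + h) = 3 - (-16 + h) = 3 + (16 - h) = 19 - h)
t(q) = 24 + q**2 (t(q) = (q**2 + 0*q) + (19 - 1*(-5)) = (q**2 + 0) + (19 + 5) = q**2 + 24 = 24 + q**2)
z(0)*c(H(3, 6), 2) + t(-3) = 6*(-4 + 2) + (24 + (-3)**2) = 6*(-2) + (24 + 9) = -12 + 33 = 21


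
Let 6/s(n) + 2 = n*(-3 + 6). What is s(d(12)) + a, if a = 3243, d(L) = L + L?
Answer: 113508/35 ≈ 3243.1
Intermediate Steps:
d(L) = 2*L
s(n) = 6/(-2 + 3*n) (s(n) = 6/(-2 + n*(-3 + 6)) = 6/(-2 + n*3) = 6/(-2 + 3*n))
s(d(12)) + a = 6/(-2 + 3*(2*12)) + 3243 = 6/(-2 + 3*24) + 3243 = 6/(-2 + 72) + 3243 = 6/70 + 3243 = 6*(1/70) + 3243 = 3/35 + 3243 = 113508/35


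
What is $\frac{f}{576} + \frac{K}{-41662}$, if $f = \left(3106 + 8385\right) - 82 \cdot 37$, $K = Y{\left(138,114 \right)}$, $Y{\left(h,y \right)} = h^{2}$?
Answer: $\frac{56894365}{3999552} \approx 14.225$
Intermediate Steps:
$K = 19044$ ($K = 138^{2} = 19044$)
$f = 8457$ ($f = 11491 - 3034 = 8457$)
$\frac{f}{576} + \frac{K}{-41662} = \frac{8457}{576} + \frac{19044}{-41662} = 8457 \cdot \frac{1}{576} + 19044 \left(- \frac{1}{41662}\right) = \frac{2819}{192} - \frac{9522}{20831} = \frac{56894365}{3999552}$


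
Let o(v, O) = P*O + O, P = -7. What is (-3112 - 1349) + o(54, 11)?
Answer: -4527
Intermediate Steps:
o(v, O) = -6*O (o(v, O) = -7*O + O = -6*O)
(-3112 - 1349) + o(54, 11) = (-3112 - 1349) - 6*11 = -4461 - 66 = -4527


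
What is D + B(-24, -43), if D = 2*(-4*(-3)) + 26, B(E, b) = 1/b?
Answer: 2149/43 ≈ 49.977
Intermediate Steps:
D = 50 (D = 2*12 + 26 = 24 + 26 = 50)
D + B(-24, -43) = 50 + 1/(-43) = 50 - 1/43 = 2149/43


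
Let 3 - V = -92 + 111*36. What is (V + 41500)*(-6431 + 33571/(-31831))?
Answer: -7697971584468/31831 ≈ -2.4184e+8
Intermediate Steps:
V = -3901 (V = 3 - (-92 + 111*36) = 3 - (-92 + 3996) = 3 - 1*3904 = 3 - 3904 = -3901)
(V + 41500)*(-6431 + 33571/(-31831)) = (-3901 + 41500)*(-6431 + 33571/(-31831)) = 37599*(-6431 + 33571*(-1/31831)) = 37599*(-6431 - 33571/31831) = 37599*(-204738732/31831) = -7697971584468/31831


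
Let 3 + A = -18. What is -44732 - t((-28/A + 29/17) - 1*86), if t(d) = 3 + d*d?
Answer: -134257096/2601 ≈ -51618.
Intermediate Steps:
A = -21 (A = -3 - 18 = -21)
t(d) = 3 + d²
-44732 - t((-28/A + 29/17) - 1*86) = -44732 - (3 + ((-28/(-21) + 29/17) - 1*86)²) = -44732 - (3 + ((-28*(-1/21) + 29*(1/17)) - 86)²) = -44732 - (3 + ((4/3 + 29/17) - 86)²) = -44732 - (3 + (155/51 - 86)²) = -44732 - (3 + (-4231/51)²) = -44732 - (3 + 17901361/2601) = -44732 - 1*17909164/2601 = -44732 - 17909164/2601 = -134257096/2601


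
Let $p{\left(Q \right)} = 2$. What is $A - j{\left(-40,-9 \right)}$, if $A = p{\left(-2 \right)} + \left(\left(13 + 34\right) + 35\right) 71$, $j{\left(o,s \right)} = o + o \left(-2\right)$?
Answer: $5784$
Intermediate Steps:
$j{\left(o,s \right)} = - o$ ($j{\left(o,s \right)} = o - 2 o = - o$)
$A = 5824$ ($A = 2 + \left(\left(13 + 34\right) + 35\right) 71 = 2 + \left(47 + 35\right) 71 = 2 + 82 \cdot 71 = 2 + 5822 = 5824$)
$A - j{\left(-40,-9 \right)} = 5824 - \left(-1\right) \left(-40\right) = 5824 - 40 = 5784$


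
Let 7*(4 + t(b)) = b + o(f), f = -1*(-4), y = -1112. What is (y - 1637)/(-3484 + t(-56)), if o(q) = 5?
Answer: 19243/24467 ≈ 0.78649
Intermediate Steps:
f = 4
t(b) = -23/7 + b/7 (t(b) = -4 + (b + 5)/7 = -4 + (5 + b)/7 = -4 + (5/7 + b/7) = -23/7 + b/7)
(y - 1637)/(-3484 + t(-56)) = (-1112 - 1637)/(-3484 + (-23/7 + (⅐)*(-56))) = -2749/(-3484 + (-23/7 - 8)) = -2749/(-3484 - 79/7) = -2749/(-24467/7) = -2749*(-7/24467) = 19243/24467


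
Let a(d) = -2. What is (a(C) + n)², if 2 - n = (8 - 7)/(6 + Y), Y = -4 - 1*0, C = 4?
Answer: ¼ ≈ 0.25000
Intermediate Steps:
Y = -4 (Y = -4 + 0 = -4)
n = 3/2 (n = 2 - (8 - 7)/(6 - 4) = 2 - 1/2 = 2 - 1*½ = 2 - ½ = 3/2 ≈ 1.5000)
(a(C) + n)² = (-2 + 3/2)² = (-½)² = ¼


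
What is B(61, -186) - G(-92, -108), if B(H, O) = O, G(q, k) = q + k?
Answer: 14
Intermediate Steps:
G(q, k) = k + q
B(61, -186) - G(-92, -108) = -186 - (-108 - 92) = -186 - 1*(-200) = -186 + 200 = 14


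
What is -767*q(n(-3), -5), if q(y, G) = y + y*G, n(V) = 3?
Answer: 9204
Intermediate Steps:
q(y, G) = y + G*y
-767*q(n(-3), -5) = -2301*(1 - 5) = -2301*(-4) = -767*(-12) = 9204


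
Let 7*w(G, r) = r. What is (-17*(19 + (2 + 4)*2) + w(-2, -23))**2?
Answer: 13778944/49 ≈ 2.8120e+5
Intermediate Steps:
w(G, r) = r/7
(-17*(19 + (2 + 4)*2) + w(-2, -23))**2 = (-17*(19 + (2 + 4)*2) + (1/7)*(-23))**2 = (-17*(19 + 6*2) - 23/7)**2 = (-17*(19 + 12) - 23/7)**2 = (-17*31 - 23/7)**2 = (-527 - 23/7)**2 = (-3712/7)**2 = 13778944/49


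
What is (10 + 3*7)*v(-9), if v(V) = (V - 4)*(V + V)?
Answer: 7254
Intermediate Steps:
v(V) = 2*V*(-4 + V) (v(V) = (-4 + V)*(2*V) = 2*V*(-4 + V))
(10 + 3*7)*v(-9) = (10 + 3*7)*(2*(-9)*(-4 - 9)) = (10 + 21)*(2*(-9)*(-13)) = 31*234 = 7254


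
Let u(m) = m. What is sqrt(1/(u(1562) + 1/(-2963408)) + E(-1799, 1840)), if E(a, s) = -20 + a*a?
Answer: sqrt(69343315040122929104175885)/4628843295 ≈ 1799.0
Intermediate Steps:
E(a, s) = -20 + a**2
sqrt(1/(u(1562) + 1/(-2963408)) + E(-1799, 1840)) = sqrt(1/(1562 + 1/(-2963408)) + (-20 + (-1799)**2)) = sqrt(1/(1562 - 1/2963408) + (-20 + 3236401)) = sqrt(1/(4628843295/2963408) + 3236381) = sqrt(2963408/4628843295 + 3236381) = sqrt(14980700494878803/4628843295) = sqrt(69343315040122929104175885)/4628843295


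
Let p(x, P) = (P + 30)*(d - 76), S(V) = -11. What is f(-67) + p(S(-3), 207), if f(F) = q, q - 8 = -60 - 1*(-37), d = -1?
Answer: -18264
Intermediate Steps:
q = -15 (q = 8 + (-60 - 1*(-37)) = 8 + (-60 + 37) = 8 - 23 = -15)
f(F) = -15
p(x, P) = -2310 - 77*P (p(x, P) = (P + 30)*(-1 - 76) = (30 + P)*(-77) = -2310 - 77*P)
f(-67) + p(S(-3), 207) = -15 + (-2310 - 77*207) = -15 + (-2310 - 15939) = -15 - 18249 = -18264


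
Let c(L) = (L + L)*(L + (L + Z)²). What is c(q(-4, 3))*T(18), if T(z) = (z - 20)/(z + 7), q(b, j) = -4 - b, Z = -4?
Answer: 0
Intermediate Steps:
T(z) = (-20 + z)/(7 + z)
c(L) = 2*L*(L + (-4 + L)²) (c(L) = (L + L)*(L + (L - 4)²) = (2*L)*(L + (-4 + L)²) = 2*L*(L + (-4 + L)²))
c(q(-4, 3))*T(18) = (2*(-4 - 1*(-4))*((-4 - 1*(-4)) + (-4 + (-4 - 1*(-4)))²))*((-20 + 18)/(7 + 18)) = (2*(-4 + 4)*((-4 + 4) + (-4 + (-4 + 4))²))*(-2/25) = (2*0*(0 + (-4 + 0)²))*((1/25)*(-2)) = (2*0*(0 + (-4)²))*(-2/25) = (2*0*(0 + 16))*(-2/25) = (2*0*16)*(-2/25) = 0*(-2/25) = 0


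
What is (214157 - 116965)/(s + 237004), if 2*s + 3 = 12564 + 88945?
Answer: 97192/287757 ≈ 0.33776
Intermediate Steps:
s = 50753 (s = -3/2 + (12564 + 88945)/2 = -3/2 + (1/2)*101509 = -3/2 + 101509/2 = 50753)
(214157 - 116965)/(s + 237004) = (214157 - 116965)/(50753 + 237004) = 97192/287757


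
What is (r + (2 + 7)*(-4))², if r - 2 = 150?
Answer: 13456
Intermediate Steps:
r = 152 (r = 2 + 150 = 152)
(r + (2 + 7)*(-4))² = (152 + (2 + 7)*(-4))² = (152 + 9*(-4))² = (152 - 36)² = 116² = 13456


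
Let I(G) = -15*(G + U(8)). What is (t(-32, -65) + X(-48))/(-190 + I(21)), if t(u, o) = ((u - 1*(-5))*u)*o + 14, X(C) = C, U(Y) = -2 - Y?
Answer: 56194/355 ≈ 158.29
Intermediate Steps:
t(u, o) = 14 + o*u*(5 + u) (t(u, o) = ((u + 5)*u)*o + 14 = ((5 + u)*u)*o + 14 = (u*(5 + u))*o + 14 = o*u*(5 + u) + 14 = 14 + o*u*(5 + u))
I(G) = 150 - 15*G (I(G) = -15*(G + (-2 - 1*8)) = -15*(G + (-2 - 8)) = -15*(G - 10) = -15*(-10 + G) = 150 - 15*G)
(t(-32, -65) + X(-48))/(-190 + I(21)) = ((14 - 65*(-32)² + 5*(-65)*(-32)) - 48)/(-190 + (150 - 15*21)) = ((14 - 65*1024 + 10400) - 48)/(-190 + (150 - 315)) = ((14 - 66560 + 10400) - 48)/(-190 - 165) = (-56146 - 48)/(-355) = -56194*(-1/355) = 56194/355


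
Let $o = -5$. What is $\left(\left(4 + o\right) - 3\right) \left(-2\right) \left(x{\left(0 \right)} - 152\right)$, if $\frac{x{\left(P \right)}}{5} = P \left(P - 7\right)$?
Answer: $-1216$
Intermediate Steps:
$x{\left(P \right)} = 5 P \left(-7 + P\right)$ ($x{\left(P \right)} = 5 P \left(P - 7\right) = 5 P \left(-7 + P\right)$)
$\left(\left(4 + o\right) - 3\right) \left(-2\right) \left(x{\left(0 \right)} - 152\right) = \left(\left(4 - 5\right) - 3\right) \left(-2\right) \left(5 \cdot 0 \left(-7 + 0\right) - 152\right) = \left(-1 - 3\right) \left(-2\right) \left(5 \cdot 0 \left(-7\right) - 152\right) = \left(-4\right) \left(-2\right) \left(0 - 152\right) = 8 \left(-152\right) = -1216$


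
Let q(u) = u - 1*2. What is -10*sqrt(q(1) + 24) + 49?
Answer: 49 - 10*sqrt(23) ≈ 1.0417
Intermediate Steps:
q(u) = -2 + u (q(u) = u - 2 = -2 + u)
-10*sqrt(q(1) + 24) + 49 = -10*sqrt((-2 + 1) + 24) + 49 = -10*sqrt(-1 + 24) + 49 = -10*sqrt(23) + 49 = 49 - 10*sqrt(23)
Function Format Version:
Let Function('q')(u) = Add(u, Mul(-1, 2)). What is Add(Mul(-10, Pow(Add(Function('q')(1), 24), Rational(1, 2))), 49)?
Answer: Add(49, Mul(-10, Pow(23, Rational(1, 2)))) ≈ 1.0417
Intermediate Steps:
Function('q')(u) = Add(-2, u) (Function('q')(u) = Add(u, -2) = Add(-2, u))
Add(Mul(-10, Pow(Add(Function('q')(1), 24), Rational(1, 2))), 49) = Add(Mul(-10, Pow(Add(Add(-2, 1), 24), Rational(1, 2))), 49) = Add(Mul(-10, Pow(Add(-1, 24), Rational(1, 2))), 49) = Add(Mul(-10, Pow(23, Rational(1, 2))), 49) = Add(49, Mul(-10, Pow(23, Rational(1, 2))))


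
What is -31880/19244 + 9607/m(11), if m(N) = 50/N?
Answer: 508013547/240550 ≈ 2111.9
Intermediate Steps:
-31880/19244 + 9607/m(11) = -31880/19244 + 9607/((50/11)) = -31880*1/19244 + 9607/((50*(1/11))) = -7970/4811 + 9607/(50/11) = -7970/4811 + 9607*(11/50) = -7970/4811 + 105677/50 = 508013547/240550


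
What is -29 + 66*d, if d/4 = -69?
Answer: -18245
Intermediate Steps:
d = -276 (d = 4*(-69) = -276)
-29 + 66*d = -29 + 66*(-276) = -29 - 18216 = -18245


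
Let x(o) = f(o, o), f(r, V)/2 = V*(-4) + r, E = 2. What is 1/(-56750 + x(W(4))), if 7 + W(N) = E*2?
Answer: -1/56732 ≈ -1.7627e-5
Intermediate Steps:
f(r, V) = -8*V + 2*r (f(r, V) = 2*(V*(-4) + r) = 2*(-4*V + r) = 2*(r - 4*V) = -8*V + 2*r)
W(N) = -3 (W(N) = -7 + 2*2 = -7 + 4 = -3)
x(o) = -6*o (x(o) = -8*o + 2*o = -6*o)
1/(-56750 + x(W(4))) = 1/(-56750 - 6*(-3)) = 1/(-56750 + 18) = 1/(-56732) = -1/56732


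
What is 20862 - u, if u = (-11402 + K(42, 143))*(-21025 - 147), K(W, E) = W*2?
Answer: -239603834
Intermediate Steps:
K(W, E) = 2*W
u = 239624696 (u = (-11402 + 2*42)*(-21025 - 147) = (-11402 + 84)*(-21172) = -11318*(-21172) = 239624696)
20862 - u = 20862 - 1*239624696 = 20862 - 239624696 = -239603834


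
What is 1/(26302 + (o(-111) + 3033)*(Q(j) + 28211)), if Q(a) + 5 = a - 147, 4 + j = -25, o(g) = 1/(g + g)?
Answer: 111/9439569397 ≈ 1.1759e-8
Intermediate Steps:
o(g) = 1/(2*g)
j = -29 (j = -4 - 25 = -29)
Q(a) = -152 + a (Q(a) = -5 + (a - 147) = -5 + (-147 + a) = -152 + a)
1/(26302 + (o(-111) + 3033)*(Q(j) + 28211)) = 1/(26302 + ((½)/(-111) + 3033)*((-152 - 29) + 28211)) = 1/(26302 + ((½)*(-1/111) + 3033)*(-181 + 28211)) = 1/(26302 + (-1/222 + 3033)*28030) = 1/(26302 + (673325/222)*28030) = 1/(26302 + 9436649875/111) = 1/(9439569397/111) = 111/9439569397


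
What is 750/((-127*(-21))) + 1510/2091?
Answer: 1865140/1858899 ≈ 1.0034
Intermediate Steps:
750/((-127*(-21))) + 1510/2091 = 750/2667 + 1510*(1/2091) = 750*(1/2667) + 1510/2091 = 250/889 + 1510/2091 = 1865140/1858899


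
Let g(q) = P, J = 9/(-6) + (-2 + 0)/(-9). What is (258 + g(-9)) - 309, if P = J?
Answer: -941/18 ≈ -52.278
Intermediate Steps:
J = -23/18 (J = 9*(-1/6) - 2*(-1/9) = -3/2 + 2/9 = -23/18 ≈ -1.2778)
P = -23/18 ≈ -1.2778
g(q) = -23/18
(258 + g(-9)) - 309 = (258 - 23/18) - 309 = 4621/18 - 309 = -941/18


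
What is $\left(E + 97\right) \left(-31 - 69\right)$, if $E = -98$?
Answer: $100$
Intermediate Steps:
$\left(E + 97\right) \left(-31 - 69\right) = \left(-98 + 97\right) \left(-31 - 69\right) = \left(-1\right) \left(-100\right) = 100$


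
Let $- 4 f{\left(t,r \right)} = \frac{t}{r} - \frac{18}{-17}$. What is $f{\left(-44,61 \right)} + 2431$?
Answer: $\frac{5041719}{2074} \approx 2430.9$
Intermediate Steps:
$f{\left(t,r \right)} = - \frac{9}{34} - \frac{t}{4 r}$ ($f{\left(t,r \right)} = - \frac{\frac{t}{r} - \frac{18}{-17}}{4} = - \frac{\frac{t}{r} - - \frac{18}{17}}{4} = - \frac{\frac{t}{r} + \frac{18}{17}}{4} = - \frac{\frac{18}{17} + \frac{t}{r}}{4} = - \frac{9}{34} - \frac{t}{4 r}$)
$f{\left(-44,61 \right)} + 2431 = \left(- \frac{9}{34} - - \frac{11}{61}\right) + 2431 = \left(- \frac{9}{34} - \left(-11\right) \frac{1}{61}\right) + 2431 = \left(- \frac{9}{34} + \frac{11}{61}\right) + 2431 = - \frac{175}{2074} + 2431 = \frac{5041719}{2074}$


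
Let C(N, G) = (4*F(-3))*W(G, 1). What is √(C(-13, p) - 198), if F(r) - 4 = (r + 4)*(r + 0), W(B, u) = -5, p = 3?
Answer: I*√218 ≈ 14.765*I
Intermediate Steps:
F(r) = 4 + r*(4 + r) (F(r) = 4 + (r + 4)*(r + 0) = 4 + (4 + r)*r = 4 + r*(4 + r))
C(N, G) = -20 (C(N, G) = (4*(4 + (-3)² + 4*(-3)))*(-5) = (4*(4 + 9 - 12))*(-5) = (4*1)*(-5) = 4*(-5) = -20)
√(C(-13, p) - 198) = √(-20 - 198) = √(-218) = I*√218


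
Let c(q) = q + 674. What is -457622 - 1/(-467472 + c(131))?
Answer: -213557085873/466667 ≈ -4.5762e+5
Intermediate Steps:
c(q) = 674 + q
-457622 - 1/(-467472 + c(131)) = -457622 - 1/(-467472 + (674 + 131)) = -457622 - 1/(-467472 + 805) = -457622 - 1/(-466667) = -457622 - 1*(-1/466667) = -457622 + 1/466667 = -213557085873/466667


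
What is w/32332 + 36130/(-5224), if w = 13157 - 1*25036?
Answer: -76888191/10556398 ≈ -7.2836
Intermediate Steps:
w = -11879 (w = 13157 - 25036 = -11879)
w/32332 + 36130/(-5224) = -11879/32332 + 36130/(-5224) = -11879*1/32332 + 36130*(-1/5224) = -11879/32332 - 18065/2612 = -76888191/10556398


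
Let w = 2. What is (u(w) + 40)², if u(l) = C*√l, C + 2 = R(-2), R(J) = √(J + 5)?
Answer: (40 - √2*(2 - √3))² ≈ 1569.8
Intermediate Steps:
R(J) = √(5 + J)
C = -2 + √3 (C = -2 + √(5 - 2) = -2 + √3 ≈ -0.26795)
u(l) = √l*(-2 + √3) (u(l) = (-2 + √3)*√l = √l*(-2 + √3))
(u(w) + 40)² = (√2*(-2 + √3) + 40)² = (40 + √2*(-2 + √3))²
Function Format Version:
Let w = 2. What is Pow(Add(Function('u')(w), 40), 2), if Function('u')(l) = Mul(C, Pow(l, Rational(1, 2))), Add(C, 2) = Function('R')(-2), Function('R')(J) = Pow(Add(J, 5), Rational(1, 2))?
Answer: Pow(Add(40, Mul(-1, Pow(2, Rational(1, 2)), Add(2, Mul(-1, Pow(3, Rational(1, 2)))))), 2) ≈ 1569.8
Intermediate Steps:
Function('R')(J) = Pow(Add(5, J), Rational(1, 2))
C = Add(-2, Pow(3, Rational(1, 2))) (C = Add(-2, Pow(Add(5, -2), Rational(1, 2))) = Add(-2, Pow(3, Rational(1, 2))) ≈ -0.26795)
Function('u')(l) = Mul(Pow(l, Rational(1, 2)), Add(-2, Pow(3, Rational(1, 2)))) (Function('u')(l) = Mul(Add(-2, Pow(3, Rational(1, 2))), Pow(l, Rational(1, 2))) = Mul(Pow(l, Rational(1, 2)), Add(-2, Pow(3, Rational(1, 2)))))
Pow(Add(Function('u')(w), 40), 2) = Pow(Add(Mul(Pow(2, Rational(1, 2)), Add(-2, Pow(3, Rational(1, 2)))), 40), 2) = Pow(Add(40, Mul(Pow(2, Rational(1, 2)), Add(-2, Pow(3, Rational(1, 2))))), 2)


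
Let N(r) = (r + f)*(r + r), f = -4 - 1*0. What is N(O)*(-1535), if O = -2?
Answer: -36840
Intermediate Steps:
f = -4 (f = -4 + 0 = -4)
N(r) = 2*r*(-4 + r) (N(r) = (r - 4)*(r + r) = (-4 + r)*(2*r) = 2*r*(-4 + r))
N(O)*(-1535) = (2*(-2)*(-4 - 2))*(-1535) = (2*(-2)*(-6))*(-1535) = 24*(-1535) = -36840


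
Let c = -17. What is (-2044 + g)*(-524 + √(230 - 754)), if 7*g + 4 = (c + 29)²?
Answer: 1060576 - 4048*I*√131 ≈ 1.0606e+6 - 46332.0*I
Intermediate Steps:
g = 20 (g = -4/7 + (-17 + 29)²/7 = -4/7 + (⅐)*12² = -4/7 + (⅐)*144 = -4/7 + 144/7 = 20)
(-2044 + g)*(-524 + √(230 - 754)) = (-2044 + 20)*(-524 + √(230 - 754)) = -2024*(-524 + √(-524)) = -2024*(-524 + 2*I*√131) = 1060576 - 4048*I*√131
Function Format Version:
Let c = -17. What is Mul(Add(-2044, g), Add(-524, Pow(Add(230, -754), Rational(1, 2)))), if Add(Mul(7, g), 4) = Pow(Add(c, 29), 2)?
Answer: Add(1060576, Mul(-4048, I, Pow(131, Rational(1, 2)))) ≈ Add(1.0606e+6, Mul(-46332., I))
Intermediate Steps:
g = 20 (g = Add(Rational(-4, 7), Mul(Rational(1, 7), Pow(Add(-17, 29), 2))) = Add(Rational(-4, 7), Mul(Rational(1, 7), Pow(12, 2))) = Add(Rational(-4, 7), Mul(Rational(1, 7), 144)) = Add(Rational(-4, 7), Rational(144, 7)) = 20)
Mul(Add(-2044, g), Add(-524, Pow(Add(230, -754), Rational(1, 2)))) = Mul(Add(-2044, 20), Add(-524, Pow(Add(230, -754), Rational(1, 2)))) = Mul(-2024, Add(-524, Pow(-524, Rational(1, 2)))) = Mul(-2024, Add(-524, Mul(2, I, Pow(131, Rational(1, 2))))) = Add(1060576, Mul(-4048, I, Pow(131, Rational(1, 2))))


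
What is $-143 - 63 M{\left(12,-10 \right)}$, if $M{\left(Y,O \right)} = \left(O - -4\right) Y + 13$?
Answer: $3574$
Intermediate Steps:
$M{\left(Y,O \right)} = 13 + Y \left(4 + O\right)$ ($M{\left(Y,O \right)} = \left(O + 4\right) Y + 13 = \left(4 + O\right) Y + 13 = Y \left(4 + O\right) + 13 = 13 + Y \left(4 + O\right)$)
$-143 - 63 M{\left(12,-10 \right)} = -143 - 63 \left(13 + 4 \cdot 12 - 120\right) = -143 - 63 \left(13 + 48 - 120\right) = -143 - -3717 = -143 + 3717 = 3574$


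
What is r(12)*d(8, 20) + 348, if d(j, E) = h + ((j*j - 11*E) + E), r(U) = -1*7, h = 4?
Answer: 1272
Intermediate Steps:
r(U) = -7
d(j, E) = 4 + j² - 10*E (d(j, E) = 4 + ((j*j - 11*E) + E) = 4 + ((j² - 11*E) + E) = 4 + (j² - 10*E) = 4 + j² - 10*E)
r(12)*d(8, 20) + 348 = -7*(4 + 8² - 10*20) + 348 = -7*(4 + 64 - 200) + 348 = -7*(-132) + 348 = 924 + 348 = 1272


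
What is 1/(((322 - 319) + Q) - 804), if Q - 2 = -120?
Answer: -1/919 ≈ -0.0010881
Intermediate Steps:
Q = -118 (Q = 2 - 120 = -118)
1/(((322 - 319) + Q) - 804) = 1/(((322 - 319) - 118) - 804) = 1/((3 - 118) - 804) = 1/(-115 - 804) = 1/(-919) = -1/919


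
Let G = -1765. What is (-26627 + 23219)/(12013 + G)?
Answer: -142/427 ≈ -0.33255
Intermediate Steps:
(-26627 + 23219)/(12013 + G) = (-26627 + 23219)/(12013 - 1765) = -3408/10248 = -3408*1/10248 = -142/427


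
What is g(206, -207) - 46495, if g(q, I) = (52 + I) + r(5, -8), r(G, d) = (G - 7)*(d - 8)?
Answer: -46618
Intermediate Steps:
r(G, d) = (-8 + d)*(-7 + G) (r(G, d) = (-7 + G)*(-8 + d) = (-8 + d)*(-7 + G))
g(q, I) = 84 + I (g(q, I) = (52 + I) + (56 - 8*5 - 7*(-8) + 5*(-8)) = (52 + I) + (56 - 40 + 56 - 40) = (52 + I) + 32 = 84 + I)
g(206, -207) - 46495 = (84 - 207) - 46495 = -123 - 46495 = -46618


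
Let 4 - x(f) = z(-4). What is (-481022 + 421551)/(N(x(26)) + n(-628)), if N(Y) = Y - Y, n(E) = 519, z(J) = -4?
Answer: -59471/519 ≈ -114.59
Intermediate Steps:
x(f) = 8 (x(f) = 4 - 1*(-4) = 4 + 4 = 8)
N(Y) = 0
(-481022 + 421551)/(N(x(26)) + n(-628)) = (-481022 + 421551)/(0 + 519) = -59471/519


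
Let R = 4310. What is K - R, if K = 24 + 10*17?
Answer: -4116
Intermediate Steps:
K = 194 (K = 24 + 170 = 194)
K - R = 194 - 1*4310 = 194 - 4310 = -4116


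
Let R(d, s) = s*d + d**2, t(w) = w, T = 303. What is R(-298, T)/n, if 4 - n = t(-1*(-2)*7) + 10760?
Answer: 149/1077 ≈ 0.13835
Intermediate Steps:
R(d, s) = d**2 + d*s (R(d, s) = d*s + d**2 = d**2 + d*s)
n = -10770 (n = 4 - (-1*(-2)*7 + 10760) = 4 - (2*7 + 10760) = 4 - (14 + 10760) = 4 - 1*10774 = 4 - 10774 = -10770)
R(-298, T)/n = -298*(-298 + 303)/(-10770) = -298*5*(-1/10770) = -1490*(-1/10770) = 149/1077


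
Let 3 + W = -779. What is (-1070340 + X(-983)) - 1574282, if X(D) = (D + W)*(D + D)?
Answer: 825368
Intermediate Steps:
W = -782 (W = -3 - 779 = -782)
X(D) = 2*D*(-782 + D) (X(D) = (D - 782)*(D + D) = (-782 + D)*(2*D) = 2*D*(-782 + D))
(-1070340 + X(-983)) - 1574282 = (-1070340 + 2*(-983)*(-782 - 983)) - 1574282 = (-1070340 + 2*(-983)*(-1765)) - 1574282 = (-1070340 + 3469990) - 1574282 = 2399650 - 1574282 = 825368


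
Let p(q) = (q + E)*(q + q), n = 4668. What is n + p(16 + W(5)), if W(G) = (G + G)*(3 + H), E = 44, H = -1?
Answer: 10428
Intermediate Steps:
W(G) = 4*G (W(G) = (G + G)*(3 - 1) = (2*G)*2 = 4*G)
p(q) = 2*q*(44 + q) (p(q) = (q + 44)*(q + q) = (44 + q)*(2*q) = 2*q*(44 + q))
n + p(16 + W(5)) = 4668 + 2*(16 + 4*5)*(44 + (16 + 4*5)) = 4668 + 2*(16 + 20)*(44 + (16 + 20)) = 4668 + 2*36*(44 + 36) = 4668 + 2*36*80 = 4668 + 5760 = 10428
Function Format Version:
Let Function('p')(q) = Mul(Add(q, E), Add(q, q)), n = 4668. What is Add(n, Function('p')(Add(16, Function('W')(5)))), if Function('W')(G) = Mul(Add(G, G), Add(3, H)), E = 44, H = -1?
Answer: 10428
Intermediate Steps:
Function('W')(G) = Mul(4, G) (Function('W')(G) = Mul(Add(G, G), Add(3, -1)) = Mul(Mul(2, G), 2) = Mul(4, G))
Function('p')(q) = Mul(2, q, Add(44, q)) (Function('p')(q) = Mul(Add(q, 44), Add(q, q)) = Mul(Add(44, q), Mul(2, q)) = Mul(2, q, Add(44, q)))
Add(n, Function('p')(Add(16, Function('W')(5)))) = Add(4668, Mul(2, Add(16, Mul(4, 5)), Add(44, Add(16, Mul(4, 5))))) = Add(4668, Mul(2, Add(16, 20), Add(44, Add(16, 20)))) = Add(4668, Mul(2, 36, Add(44, 36))) = Add(4668, Mul(2, 36, 80)) = Add(4668, 5760) = 10428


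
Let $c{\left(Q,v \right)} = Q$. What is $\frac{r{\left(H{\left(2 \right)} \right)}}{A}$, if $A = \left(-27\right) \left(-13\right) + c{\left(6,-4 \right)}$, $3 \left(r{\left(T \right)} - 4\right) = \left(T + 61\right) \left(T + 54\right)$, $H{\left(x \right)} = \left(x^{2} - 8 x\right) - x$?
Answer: $\frac{1892}{1071} \approx 1.7666$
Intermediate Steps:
$H{\left(x \right)} = x^{2} - 9 x$
$r{\left(T \right)} = 4 + \frac{\left(54 + T\right) \left(61 + T\right)}{3}$ ($r{\left(T \right)} = 4 + \frac{\left(T + 61\right) \left(T + 54\right)}{3} = 4 + \frac{\left(61 + T\right) \left(54 + T\right)}{3} = 4 + \frac{\left(54 + T\right) \left(61 + T\right)}{3}$)
$A = 357$ ($A = \left(-27\right) \left(-13\right) + 6 = 351 + 6 = 357$)
$\frac{r{\left(H{\left(2 \right)} \right)}}{A} = \frac{1102 + \frac{\left(2 \left(-9 + 2\right)\right)^{2}}{3} + \frac{115 \cdot 2 \left(-9 + 2\right)}{3}}{357} = \left(1102 + \frac{\left(2 \left(-7\right)\right)^{2}}{3} + \frac{115 \cdot 2 \left(-7\right)}{3}\right) \frac{1}{357} = \left(1102 + \frac{\left(-14\right)^{2}}{3} + \frac{115}{3} \left(-14\right)\right) \frac{1}{357} = \left(1102 + \frac{1}{3} \cdot 196 - \frac{1610}{3}\right) \frac{1}{357} = \left(1102 + \frac{196}{3} - \frac{1610}{3}\right) \frac{1}{357} = \frac{1892}{3} \cdot \frac{1}{357} = \frac{1892}{1071}$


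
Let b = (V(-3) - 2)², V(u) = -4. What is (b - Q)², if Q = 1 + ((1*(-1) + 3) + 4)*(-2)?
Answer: 2209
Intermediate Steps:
b = 36 (b = (-4 - 2)² = (-6)² = 36)
Q = -11 (Q = 1 + ((-1 + 3) + 4)*(-2) = 1 + (2 + 4)*(-2) = 1 + 6*(-2) = 1 - 12 = -11)
(b - Q)² = (36 - 1*(-11))² = (36 + 11)² = 47² = 2209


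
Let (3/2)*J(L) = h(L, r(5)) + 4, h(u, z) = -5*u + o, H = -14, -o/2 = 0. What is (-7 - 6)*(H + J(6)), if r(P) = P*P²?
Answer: 1222/3 ≈ 407.33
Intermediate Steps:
o = 0 (o = -2*0 = 0)
r(P) = P³
h(u, z) = -5*u (h(u, z) = -5*u + 0 = -5*u)
J(L) = 8/3 - 10*L/3 (J(L) = 2*(-5*L + 4)/3 = 2*(4 - 5*L)/3 = 8/3 - 10*L/3)
(-7 - 6)*(H + J(6)) = (-7 - 6)*(-14 + (8/3 - 10/3*6)) = -13*(-14 + (8/3 - 20)) = -13*(-14 - 52/3) = -13*(-94/3) = 1222/3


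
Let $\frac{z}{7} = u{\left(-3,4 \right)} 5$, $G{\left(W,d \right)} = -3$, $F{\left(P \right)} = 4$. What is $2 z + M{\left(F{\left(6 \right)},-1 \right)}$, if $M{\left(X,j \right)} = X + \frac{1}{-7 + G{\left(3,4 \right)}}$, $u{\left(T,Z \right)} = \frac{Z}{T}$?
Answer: $- \frac{2683}{30} \approx -89.433$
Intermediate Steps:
$z = - \frac{140}{3}$ ($z = 7 \frac{4}{-3} \cdot 5 = 7 \cdot 4 \left(- \frac{1}{3}\right) 5 = 7 \left(\left(- \frac{4}{3}\right) 5\right) = 7 \left(- \frac{20}{3}\right) = - \frac{140}{3} \approx -46.667$)
$M{\left(X,j \right)} = - \frac{1}{10} + X$ ($M{\left(X,j \right)} = X + \frac{1}{-7 - 3} = X + \frac{1}{-10} = X - \frac{1}{10} = - \frac{1}{10} + X$)
$2 z + M{\left(F{\left(6 \right)},-1 \right)} = 2 \left(- \frac{140}{3}\right) + \left(- \frac{1}{10} + 4\right) = - \frac{280}{3} + \frac{39}{10} = - \frac{2683}{30}$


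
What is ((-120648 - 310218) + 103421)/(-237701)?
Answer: 327445/237701 ≈ 1.3776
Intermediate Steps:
((-120648 - 310218) + 103421)/(-237701) = (-430866 + 103421)*(-1/237701) = -327445*(-1/237701) = 327445/237701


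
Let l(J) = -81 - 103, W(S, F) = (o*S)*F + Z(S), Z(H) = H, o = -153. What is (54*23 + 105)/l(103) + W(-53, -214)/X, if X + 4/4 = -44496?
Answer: 259372277/8187448 ≈ 31.679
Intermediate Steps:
W(S, F) = S - 153*F*S (W(S, F) = (-153*S)*F + S = -153*F*S + S = S - 153*F*S)
X = -44497 (X = -1 - 44496 = -44497)
l(J) = -184
(54*23 + 105)/l(103) + W(-53, -214)/X = (54*23 + 105)/(-184) - 53*(1 - 153*(-214))/(-44497) = (1242 + 105)*(-1/184) - 53*(1 + 32742)*(-1/44497) = 1347*(-1/184) - 53*32743*(-1/44497) = -1347/184 - 1735379*(-1/44497) = -1347/184 + 1735379/44497 = 259372277/8187448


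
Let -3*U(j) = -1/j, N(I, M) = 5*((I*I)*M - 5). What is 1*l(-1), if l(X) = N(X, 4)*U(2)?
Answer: -5/6 ≈ -0.83333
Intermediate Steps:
N(I, M) = -25 + 5*M*I**2 (N(I, M) = 5*(I**2*M - 5) = 5*(M*I**2 - 5) = 5*(-5 + M*I**2) = -25 + 5*M*I**2)
U(j) = 1/(3*j) (U(j) = -(-1)/(3*j) = 1/(3*j))
l(X) = -25/6 + 10*X**2/3 (l(X) = (-25 + 5*4*X**2)*((1/3)/2) = (-25 + 20*X**2)*((1/3)*(1/2)) = (-25 + 20*X**2)*(1/6) = -25/6 + 10*X**2/3)
1*l(-1) = 1*(-25/6 + (10/3)*(-1)**2) = 1*(-25/6 + (10/3)*1) = 1*(-25/6 + 10/3) = 1*(-5/6) = -5/6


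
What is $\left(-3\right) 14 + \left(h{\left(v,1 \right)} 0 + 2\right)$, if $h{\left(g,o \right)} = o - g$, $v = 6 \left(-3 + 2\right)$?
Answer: $-40$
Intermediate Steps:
$v = -6$ ($v = 6 \left(-1\right) = -6$)
$\left(-3\right) 14 + \left(h{\left(v,1 \right)} 0 + 2\right) = \left(-3\right) 14 + \left(\left(1 - -6\right) 0 + 2\right) = -42 + \left(\left(1 + 6\right) 0 + 2\right) = -42 + \left(7 \cdot 0 + 2\right) = -42 + \left(0 + 2\right) = -42 + 2 = -40$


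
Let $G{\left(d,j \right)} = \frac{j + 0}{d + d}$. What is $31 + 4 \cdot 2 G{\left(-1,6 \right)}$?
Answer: $7$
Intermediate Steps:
$G{\left(d,j \right)} = \frac{j}{2 d}$
$31 + 4 \cdot 2 G{\left(-1,6 \right)} = 31 + 4 \cdot 2 \cdot \frac{1}{2} \cdot 6 \frac{1}{-1} = 31 + 8 \cdot \frac{1}{2} \cdot 6 \left(-1\right) = 31 + 8 \left(-3\right) = 31 - 24 = 7$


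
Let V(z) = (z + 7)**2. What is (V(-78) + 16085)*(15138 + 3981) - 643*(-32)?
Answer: 403928570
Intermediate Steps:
V(z) = (7 + z)**2
(V(-78) + 16085)*(15138 + 3981) - 643*(-32) = ((7 - 78)**2 + 16085)*(15138 + 3981) - 643*(-32) = ((-71)**2 + 16085)*19119 + 20576 = (5041 + 16085)*19119 + 20576 = 21126*19119 + 20576 = 403907994 + 20576 = 403928570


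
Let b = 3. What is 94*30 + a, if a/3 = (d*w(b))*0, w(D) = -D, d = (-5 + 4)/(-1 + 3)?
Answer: 2820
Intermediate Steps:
d = -½ (d = -1/2 = -1*½ = -½ ≈ -0.50000)
a = 0 (a = 3*(-(-1)*3/2*0) = 3*(-½*(-3)*0) = 3*((3/2)*0) = 3*0 = 0)
94*30 + a = 94*30 + 0 = 2820 + 0 = 2820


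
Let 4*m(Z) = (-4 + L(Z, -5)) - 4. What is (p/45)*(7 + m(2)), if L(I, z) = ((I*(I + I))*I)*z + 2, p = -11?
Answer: 319/90 ≈ 3.5444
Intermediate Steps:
L(I, z) = 2 + 2*z*I³ (L(I, z) = ((I*(2*I))*I)*z + 2 = ((2*I²)*I)*z + 2 = (2*I³)*z + 2 = 2*z*I³ + 2 = 2 + 2*z*I³)
m(Z) = -3/2 - 5*Z³/2 (m(Z) = ((-4 + (2 + 2*(-5)*Z³)) - 4)/4 = ((-4 + (2 - 10*Z³)) - 4)/4 = ((-2 - 10*Z³) - 4)/4 = (-6 - 10*Z³)/4 = -3/2 - 5*Z³/2)
(p/45)*(7 + m(2)) = (-11/45)*(7 + (-3/2 - 5/2*2³)) = (-11*1/45)*(7 + (-3/2 - 5/2*8)) = -11*(7 + (-3/2 - 20))/45 = -11*(7 - 43/2)/45 = -11/45*(-29/2) = 319/90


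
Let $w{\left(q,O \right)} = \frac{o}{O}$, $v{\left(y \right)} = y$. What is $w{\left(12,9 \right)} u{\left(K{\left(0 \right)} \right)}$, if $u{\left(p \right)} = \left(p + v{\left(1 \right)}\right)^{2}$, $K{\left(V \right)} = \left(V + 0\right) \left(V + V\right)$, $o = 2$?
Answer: $\frac{2}{9} \approx 0.22222$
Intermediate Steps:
$w{\left(q,O \right)} = \frac{2}{O}$
$K{\left(V \right)} = 2 V^{2}$ ($K{\left(V \right)} = V 2 V = 2 V^{2}$)
$u{\left(p \right)} = \left(1 + p\right)^{2}$ ($u{\left(p \right)} = \left(p + 1\right)^{2} = \left(1 + p\right)^{2}$)
$w{\left(12,9 \right)} u{\left(K{\left(0 \right)} \right)} = \frac{2}{9} \left(1 + 2 \cdot 0^{2}\right)^{2} = 2 \cdot \frac{1}{9} \left(1 + 2 \cdot 0\right)^{2} = \frac{2 \left(1 + 0\right)^{2}}{9} = \frac{2 \cdot 1^{2}}{9} = \frac{2}{9} \cdot 1 = \frac{2}{9}$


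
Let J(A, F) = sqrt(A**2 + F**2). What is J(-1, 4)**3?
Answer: 17*sqrt(17) ≈ 70.093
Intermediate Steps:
J(-1, 4)**3 = (sqrt((-1)**2 + 4**2))**3 = (sqrt(1 + 16))**3 = (sqrt(17))**3 = 17*sqrt(17)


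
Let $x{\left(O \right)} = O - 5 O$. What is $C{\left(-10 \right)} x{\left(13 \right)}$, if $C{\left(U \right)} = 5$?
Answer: $-260$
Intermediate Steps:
$x{\left(O \right)} = - 4 O$
$C{\left(-10 \right)} x{\left(13 \right)} = 5 \left(\left(-4\right) 13\right) = 5 \left(-52\right) = -260$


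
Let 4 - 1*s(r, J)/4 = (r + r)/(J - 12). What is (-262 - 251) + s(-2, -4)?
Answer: -498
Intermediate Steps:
s(r, J) = 16 - 8*r/(-12 + J) (s(r, J) = 16 - 4*(r + r)/(J - 12) = 16 - 4*2*r/(-12 + J) = 16 - 8*r/(-12 + J))
(-262 - 251) + s(-2, -4) = (-262 - 251) + 8*(-24 - 1*(-2) + 2*(-4))/(-12 - 4) = -513 + 8*(-24 + 2 - 8)/(-16) = -513 + 8*(-1/16)*(-30) = -513 + 15 = -498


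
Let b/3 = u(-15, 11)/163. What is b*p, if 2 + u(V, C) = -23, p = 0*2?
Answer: 0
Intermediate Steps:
p = 0
u(V, C) = -25 (u(V, C) = -2 - 23 = -25)
b = -75/163 (b = 3*(-25/163) = -75/163 ≈ -0.46012)
b*p = -75/163*0 = 0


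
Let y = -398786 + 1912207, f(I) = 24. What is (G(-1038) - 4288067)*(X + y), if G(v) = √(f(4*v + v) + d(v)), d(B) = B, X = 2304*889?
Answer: -15272709608359 + 46301801*I*√6 ≈ -1.5273e+13 + 1.1342e+8*I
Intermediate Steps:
X = 2048256
y = 1513421
G(v) = √(24 + v)
(G(-1038) - 4288067)*(X + y) = (√(24 - 1038) - 4288067)*(2048256 + 1513421) = (√(-1014) - 4288067)*3561677 = (13*I*√6 - 4288067)*3561677 = (-4288067 + 13*I*√6)*3561677 = -15272709608359 + 46301801*I*√6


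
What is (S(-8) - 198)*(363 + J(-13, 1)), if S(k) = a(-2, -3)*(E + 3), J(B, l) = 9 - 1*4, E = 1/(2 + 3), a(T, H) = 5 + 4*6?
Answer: -193568/5 ≈ -38714.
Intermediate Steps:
a(T, H) = 29 (a(T, H) = 5 + 24 = 29)
E = 1/5 ≈ 0.20000
J(B, l) = 5 (J(B, l) = 9 - 4 = 5)
S(k) = 464/5 (S(k) = 29*(1/5 + 3) = 29*(16/5) = 464/5)
(S(-8) - 198)*(363 + J(-13, 1)) = (464/5 - 198)*(363 + 5) = -526/5*368 = -193568/5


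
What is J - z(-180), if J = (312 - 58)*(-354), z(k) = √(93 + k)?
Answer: -89916 - I*√87 ≈ -89916.0 - 9.3274*I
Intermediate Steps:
J = -89916 (J = 254*(-354) = -89916)
J - z(-180) = -89916 - √(93 - 180) = -89916 - √(-87) = -89916 - I*√87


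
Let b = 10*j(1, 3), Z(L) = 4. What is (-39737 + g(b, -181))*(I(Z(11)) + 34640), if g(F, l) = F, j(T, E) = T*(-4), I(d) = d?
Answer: -1378034388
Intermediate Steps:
j(T, E) = -4*T
b = -40 (b = 10*(-4*1) = 10*(-4) = -40)
(-39737 + g(b, -181))*(I(Z(11)) + 34640) = (-39737 - 40)*(4 + 34640) = -39777*34644 = -1378034388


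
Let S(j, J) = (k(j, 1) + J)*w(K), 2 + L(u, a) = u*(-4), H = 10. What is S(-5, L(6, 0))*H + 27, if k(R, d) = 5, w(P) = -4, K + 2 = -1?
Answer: 867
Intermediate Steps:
K = -3 (K = -2 - 1 = -3)
L(u, a) = -2 - 4*u (L(u, a) = -2 + u*(-4) = -2 - 4*u)
S(j, J) = -20 - 4*J (S(j, J) = (5 + J)*(-4) = -20 - 4*J)
S(-5, L(6, 0))*H + 27 = (-20 - 4*(-2 - 4*6))*10 + 27 = (-20 - 4*(-2 - 24))*10 + 27 = (-20 - 4*(-26))*10 + 27 = (-20 + 104)*10 + 27 = 84*10 + 27 = 840 + 27 = 867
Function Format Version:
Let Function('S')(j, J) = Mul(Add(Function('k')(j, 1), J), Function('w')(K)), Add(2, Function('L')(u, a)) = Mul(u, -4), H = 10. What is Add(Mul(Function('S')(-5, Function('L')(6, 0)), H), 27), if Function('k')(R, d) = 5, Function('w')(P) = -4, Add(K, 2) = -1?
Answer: 867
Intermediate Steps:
K = -3 (K = Add(-2, -1) = -3)
Function('L')(u, a) = Add(-2, Mul(-4, u)) (Function('L')(u, a) = Add(-2, Mul(u, -4)) = Add(-2, Mul(-4, u)))
Function('S')(j, J) = Add(-20, Mul(-4, J)) (Function('S')(j, J) = Mul(Add(5, J), -4) = Add(-20, Mul(-4, J)))
Add(Mul(Function('S')(-5, Function('L')(6, 0)), H), 27) = Add(Mul(Add(-20, Mul(-4, Add(-2, Mul(-4, 6)))), 10), 27) = Add(Mul(Add(-20, Mul(-4, Add(-2, -24))), 10), 27) = Add(Mul(Add(-20, Mul(-4, -26)), 10), 27) = Add(Mul(Add(-20, 104), 10), 27) = Add(Mul(84, 10), 27) = Add(840, 27) = 867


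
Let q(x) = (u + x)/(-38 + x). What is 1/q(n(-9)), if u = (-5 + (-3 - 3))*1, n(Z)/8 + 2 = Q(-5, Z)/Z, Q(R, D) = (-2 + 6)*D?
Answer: -22/5 ≈ -4.4000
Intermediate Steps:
Q(R, D) = 4*D
n(Z) = 16 (n(Z) = -16 + 8*((4*Z)/Z) = -16 + 8*4 = -16 + 32 = 16)
u = -11 (u = (-5 - 6)*1 = -11*1 = -11)
q(x) = (-11 + x)/(-38 + x)
1/q(n(-9)) = 1/((-11 + 16)/(-38 + 16)) = 1/(5/(-22)) = 1/(-1/22*5) = 1/(-5/22) = -22/5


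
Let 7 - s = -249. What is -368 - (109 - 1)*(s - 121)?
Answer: -14948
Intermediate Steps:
s = 256 (s = 7 - 1*(-249) = 7 + 249 = 256)
-368 - (109 - 1)*(s - 121) = -368 - (109 - 1)*(256 - 121) = -368 - 108*135 = -368 - 1*14580 = -368 - 14580 = -14948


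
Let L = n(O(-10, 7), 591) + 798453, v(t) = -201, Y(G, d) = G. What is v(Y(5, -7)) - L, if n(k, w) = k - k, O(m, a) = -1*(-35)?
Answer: -798654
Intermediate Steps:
O(m, a) = 35
n(k, w) = 0
L = 798453 (L = 0 + 798453 = 798453)
v(Y(5, -7)) - L = -201 - 1*798453 = -201 - 798453 = -798654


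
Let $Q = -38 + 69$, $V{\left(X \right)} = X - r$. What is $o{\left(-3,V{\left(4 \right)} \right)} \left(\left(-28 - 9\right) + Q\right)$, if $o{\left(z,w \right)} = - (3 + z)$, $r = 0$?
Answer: $0$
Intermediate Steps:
$V{\left(X \right)} = X$ ($V{\left(X \right)} = X - 0 = X + 0 = X$)
$o{\left(z,w \right)} = -3 - z$
$Q = 31$
$o{\left(-3,V{\left(4 \right)} \right)} \left(\left(-28 - 9\right) + Q\right) = \left(-3 - -3\right) \left(\left(-28 - 9\right) + 31\right) = \left(-3 + 3\right) \left(\left(-28 - 9\right) + 31\right) = 0 \left(-37 + 31\right) = 0 \left(-6\right) = 0$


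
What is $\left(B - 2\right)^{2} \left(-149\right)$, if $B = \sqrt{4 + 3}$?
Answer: $-1639 + 596 \sqrt{7} \approx -62.132$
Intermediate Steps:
$B = \sqrt{7} \approx 2.6458$
$\left(B - 2\right)^{2} \left(-149\right) = \left(\sqrt{7} - 2\right)^{2} \left(-149\right) = \left(-2 + \sqrt{7}\right)^{2} \left(-149\right) = - 149 \left(-2 + \sqrt{7}\right)^{2}$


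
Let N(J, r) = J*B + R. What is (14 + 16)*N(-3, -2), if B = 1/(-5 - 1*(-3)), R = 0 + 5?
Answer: 195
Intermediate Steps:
R = 5
B = -½ (B = 1/(-5 + 3) = 1/(-2) = -½ ≈ -0.50000)
N(J, r) = 5 - J/2 (N(J, r) = J*(-½) + 5 = -J/2 + 5 = 5 - J/2)
(14 + 16)*N(-3, -2) = (14 + 16)*(5 - ½*(-3)) = 30*(5 + 3/2) = 30*(13/2) = 195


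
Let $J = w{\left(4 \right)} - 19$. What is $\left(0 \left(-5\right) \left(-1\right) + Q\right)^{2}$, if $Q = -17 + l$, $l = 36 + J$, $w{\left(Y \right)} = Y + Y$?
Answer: $64$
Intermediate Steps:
$w{\left(Y \right)} = 2 Y$
$J = -11$ ($J = 2 \cdot 4 - 19 = 8 - 19 = -11$)
$l = 25$ ($l = 36 - 11 = 25$)
$Q = 8$ ($Q = -17 + 25 = 8$)
$\left(0 \left(-5\right) \left(-1\right) + Q\right)^{2} = \left(0 \left(-5\right) \left(-1\right) + 8\right)^{2} = \left(0 \left(-1\right) + 8\right)^{2} = \left(0 + 8\right)^{2} = 8^{2} = 64$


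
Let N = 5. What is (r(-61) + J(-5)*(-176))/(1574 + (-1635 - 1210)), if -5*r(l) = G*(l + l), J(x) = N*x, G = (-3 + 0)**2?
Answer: -23098/6355 ≈ -3.6346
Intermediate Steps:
G = 9 (G = (-3)**2 = 9)
J(x) = 5*x
r(l) = -18*l/5 (r(l) = -9*(l + l)/5 = -9*2*l/5 = -18*l/5)
(r(-61) + J(-5)*(-176))/(1574 + (-1635 - 1210)) = (-18/5*(-61) + (5*(-5))*(-176))/(1574 + (-1635 - 1210)) = (1098/5 - 25*(-176))/(1574 - 2845) = (1098/5 + 4400)/(-1271) = (23098/5)*(-1/1271) = -23098/6355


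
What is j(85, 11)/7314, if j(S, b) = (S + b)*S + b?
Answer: 8171/7314 ≈ 1.1172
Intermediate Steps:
j(S, b) = b + S*(S + b) (j(S, b) = S*(S + b) + b = b + S*(S + b))
j(85, 11)/7314 = (11 + 85**2 + 85*11)/7314 = (11 + 7225 + 935)*(1/7314) = 8171*(1/7314) = 8171/7314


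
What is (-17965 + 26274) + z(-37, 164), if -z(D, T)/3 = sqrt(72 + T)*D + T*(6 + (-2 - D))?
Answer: -11863 + 222*sqrt(59) ≈ -10158.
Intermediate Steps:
z(D, T) = -3*D*sqrt(72 + T) - 3*T*(4 - D) (z(D, T) = -3*(sqrt(72 + T)*D + T*(6 + (-2 - D))) = -3*(D*sqrt(72 + T) + T*(4 - D)) = -3*D*sqrt(72 + T) - 3*T*(4 - D))
(-17965 + 26274) + z(-37, 164) = (-17965 + 26274) + (-12*164 - 3*(-37)*sqrt(72 + 164) + 3*(-37)*164) = 8309 + (-1968 - 3*(-37)*sqrt(236) - 18204) = 8309 + (-1968 - 3*(-37)*2*sqrt(59) - 18204) = 8309 + (-1968 + 222*sqrt(59) - 18204) = 8309 + (-20172 + 222*sqrt(59)) = -11863 + 222*sqrt(59)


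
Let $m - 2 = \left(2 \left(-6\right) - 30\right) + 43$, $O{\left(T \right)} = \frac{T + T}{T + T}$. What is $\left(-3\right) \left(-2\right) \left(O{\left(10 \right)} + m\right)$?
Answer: $24$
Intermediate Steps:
$O{\left(T \right)} = 1$ ($O{\left(T \right)} = \frac{2 T}{2 T} = 2 T \frac{1}{2 T} = 1$)
$m = 3$ ($m = 2 + \left(\left(2 \left(-6\right) - 30\right) + 43\right) = 2 + \left(\left(-12 - 30\right) + 43\right) = 2 + \left(-42 + 43\right) = 2 + 1 = 3$)
$\left(-3\right) \left(-2\right) \left(O{\left(10 \right)} + m\right) = \left(-3\right) \left(-2\right) \left(1 + 3\right) = 6 \cdot 4 = 24$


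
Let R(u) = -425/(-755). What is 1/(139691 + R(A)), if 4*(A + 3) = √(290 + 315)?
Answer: 151/21093426 ≈ 7.1586e-6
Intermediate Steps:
A = -3 + 11*√5/4 (A = -3 + √(290 + 315)/4 = -3 + √605/4 = -3 + (11*√5)/4 = -3 + 11*√5/4 ≈ 3.1492)
R(u) = 85/151 (R(u) = -425*(-1/755) = 85/151)
1/(139691 + R(A)) = 1/(139691 + 85/151) = 1/(21093426/151) = 151/21093426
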